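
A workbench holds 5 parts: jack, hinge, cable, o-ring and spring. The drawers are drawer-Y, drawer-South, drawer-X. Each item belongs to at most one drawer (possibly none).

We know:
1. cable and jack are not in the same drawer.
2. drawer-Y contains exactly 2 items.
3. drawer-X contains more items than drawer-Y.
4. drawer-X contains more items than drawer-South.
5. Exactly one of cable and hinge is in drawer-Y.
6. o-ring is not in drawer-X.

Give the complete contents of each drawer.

drawer-Y = {cable, o-ring}; drawer-South = {}; drawer-X = {hinge, jack, spring}

From (6): o-ring ∉ drawer-X.
Suppose jack ∈ drawer-Y: no assignment then satisfies all the clues, so jack ∉ drawer-Y.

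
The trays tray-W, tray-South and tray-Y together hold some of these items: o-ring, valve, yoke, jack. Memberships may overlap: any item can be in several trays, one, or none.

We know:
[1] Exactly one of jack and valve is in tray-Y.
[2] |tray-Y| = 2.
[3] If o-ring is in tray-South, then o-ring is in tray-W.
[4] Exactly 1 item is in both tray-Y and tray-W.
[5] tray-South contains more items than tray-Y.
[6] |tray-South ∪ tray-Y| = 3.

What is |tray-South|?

3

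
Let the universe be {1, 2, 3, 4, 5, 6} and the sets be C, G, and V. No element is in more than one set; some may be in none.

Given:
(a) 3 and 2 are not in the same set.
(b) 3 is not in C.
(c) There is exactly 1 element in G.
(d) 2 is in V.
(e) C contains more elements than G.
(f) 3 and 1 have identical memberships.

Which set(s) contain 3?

From (b): 3 ∉ C.
From (d): 2 ∈ V.
(a): 3 ∉ V.
(f): 1 matches 3: 1 ∉ C.
(f): 1 matches 3: 1 ∉ V.
Suppose 3 ∈ G: no assignment then satisfies all the clues, so 3 ∉ G.

3: none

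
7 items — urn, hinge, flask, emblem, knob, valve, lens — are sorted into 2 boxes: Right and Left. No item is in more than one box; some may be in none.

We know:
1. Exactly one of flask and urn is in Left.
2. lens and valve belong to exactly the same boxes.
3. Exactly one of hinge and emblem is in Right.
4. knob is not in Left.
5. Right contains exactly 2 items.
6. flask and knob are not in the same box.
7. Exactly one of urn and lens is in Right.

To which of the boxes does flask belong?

flask: Left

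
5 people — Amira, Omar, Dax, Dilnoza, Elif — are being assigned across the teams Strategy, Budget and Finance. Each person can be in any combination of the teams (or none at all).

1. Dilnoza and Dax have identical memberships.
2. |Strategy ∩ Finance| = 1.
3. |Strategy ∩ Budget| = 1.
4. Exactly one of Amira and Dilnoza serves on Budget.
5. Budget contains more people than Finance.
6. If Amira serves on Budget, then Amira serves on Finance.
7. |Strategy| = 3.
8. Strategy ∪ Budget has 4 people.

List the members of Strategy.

Strategy = {Amira, Dax, Dilnoza}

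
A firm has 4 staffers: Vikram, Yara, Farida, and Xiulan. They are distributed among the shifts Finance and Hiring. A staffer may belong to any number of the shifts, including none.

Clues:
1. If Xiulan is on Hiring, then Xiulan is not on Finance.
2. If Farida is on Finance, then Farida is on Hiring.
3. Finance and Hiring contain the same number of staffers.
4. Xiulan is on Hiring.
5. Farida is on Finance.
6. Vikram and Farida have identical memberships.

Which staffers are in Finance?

Finance = {Farida, Vikram, Yara}

From (4): Xiulan ∈ Hiring.
From (5): Farida ∈ Finance.
(1): Xiulan ∉ Finance.
(2): Farida ∈ Hiring.
(6): Vikram matches Farida: Vikram ∈ Finance.
(6): Vikram matches Farida: Vikram ∈ Hiring.
Suppose Yara ∉ Finance: no assignment then satisfies all the clues, so Yara ∈ Finance.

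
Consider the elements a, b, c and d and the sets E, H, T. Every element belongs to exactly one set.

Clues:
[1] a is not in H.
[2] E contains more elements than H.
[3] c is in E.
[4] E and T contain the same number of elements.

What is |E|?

2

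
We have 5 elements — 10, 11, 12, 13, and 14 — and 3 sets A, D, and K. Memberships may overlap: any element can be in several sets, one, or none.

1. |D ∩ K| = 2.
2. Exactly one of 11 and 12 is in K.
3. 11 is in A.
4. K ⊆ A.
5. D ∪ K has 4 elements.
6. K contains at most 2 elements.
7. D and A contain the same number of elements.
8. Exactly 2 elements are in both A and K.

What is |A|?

4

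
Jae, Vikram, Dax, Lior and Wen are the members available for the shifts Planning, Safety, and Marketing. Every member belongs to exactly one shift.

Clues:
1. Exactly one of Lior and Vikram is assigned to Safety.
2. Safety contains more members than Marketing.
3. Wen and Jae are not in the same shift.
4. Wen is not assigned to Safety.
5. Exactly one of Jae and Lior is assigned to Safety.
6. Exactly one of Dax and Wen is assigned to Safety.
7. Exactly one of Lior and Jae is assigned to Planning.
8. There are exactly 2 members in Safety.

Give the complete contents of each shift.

Planning = {Jae, Vikram}; Safety = {Dax, Lior}; Marketing = {Wen}

From (4): Wen ∉ Safety.
(6) (exactly one): Dax ∈ Safety.
Suppose Jae ∉ Planning: no assignment then satisfies all the clues, so Jae ∈ Planning.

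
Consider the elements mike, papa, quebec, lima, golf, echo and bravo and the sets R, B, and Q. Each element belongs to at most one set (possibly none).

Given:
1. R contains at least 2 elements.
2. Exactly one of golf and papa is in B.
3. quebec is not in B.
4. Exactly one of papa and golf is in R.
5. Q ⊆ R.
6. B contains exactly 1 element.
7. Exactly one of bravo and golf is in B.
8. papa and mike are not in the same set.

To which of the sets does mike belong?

mike: none

From (3): quebec ∉ B.
Suppose mike ∈ R: no assignment then satisfies all the clues, so mike ∉ R.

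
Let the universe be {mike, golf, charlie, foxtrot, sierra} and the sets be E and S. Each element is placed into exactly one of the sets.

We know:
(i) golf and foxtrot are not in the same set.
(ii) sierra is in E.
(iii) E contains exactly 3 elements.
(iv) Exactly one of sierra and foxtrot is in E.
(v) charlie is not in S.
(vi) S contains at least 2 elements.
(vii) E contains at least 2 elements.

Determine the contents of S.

S = {foxtrot, mike}

From (ii): sierra ∈ E.
From (v): charlie ∉ S.
(iv) (exactly one): foxtrot ∉ E.
Only one set left: charlie ∈ E.
Only one set left: foxtrot ∈ S.
(i): golf ∉ S.
(vi): only 2 candidates remain for S, so all are in.
Only one set left: golf ∈ E.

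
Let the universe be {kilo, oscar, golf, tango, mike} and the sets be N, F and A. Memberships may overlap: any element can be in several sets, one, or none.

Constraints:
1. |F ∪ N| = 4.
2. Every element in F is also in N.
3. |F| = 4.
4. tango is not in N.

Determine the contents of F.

F = {golf, kilo, mike, oscar}

From (4): tango ∉ N.
(2) contrapositive: tango ∉ F.
(3): only 4 candidates remain for F, so all are in.
(2) with kilo ∈ F: kilo ∈ N.
(2) with oscar ∈ F: oscar ∈ N.
(2) with golf ∈ F: golf ∈ N.
(2) with mike ∈ F: mike ∈ N.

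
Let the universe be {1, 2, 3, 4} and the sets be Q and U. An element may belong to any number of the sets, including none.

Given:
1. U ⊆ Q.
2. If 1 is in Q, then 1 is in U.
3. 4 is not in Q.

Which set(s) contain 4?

4: none

From (3): 4 ∉ Q.
(1) contrapositive: 4 ∉ U.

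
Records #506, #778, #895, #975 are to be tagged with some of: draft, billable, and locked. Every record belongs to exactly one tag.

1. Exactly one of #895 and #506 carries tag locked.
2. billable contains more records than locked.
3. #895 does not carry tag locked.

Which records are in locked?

locked = {#506}

From (3): #895 ∉ locked.
(1) (exactly one): #506 ∈ locked.
Suppose #778 ∈ locked: no assignment then satisfies all the clues, so #778 ∉ locked.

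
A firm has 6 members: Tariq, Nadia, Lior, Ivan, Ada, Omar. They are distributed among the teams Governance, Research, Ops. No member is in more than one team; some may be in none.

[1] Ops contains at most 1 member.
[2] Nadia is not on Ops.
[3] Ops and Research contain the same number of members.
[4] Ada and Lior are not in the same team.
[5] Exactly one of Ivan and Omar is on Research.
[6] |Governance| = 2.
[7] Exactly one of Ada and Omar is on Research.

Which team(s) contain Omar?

Omar: Research

From (2): Nadia ∉ Ops.
Suppose Omar ∈ Governance: no assignment then satisfies all the clues, so Omar ∉ Governance.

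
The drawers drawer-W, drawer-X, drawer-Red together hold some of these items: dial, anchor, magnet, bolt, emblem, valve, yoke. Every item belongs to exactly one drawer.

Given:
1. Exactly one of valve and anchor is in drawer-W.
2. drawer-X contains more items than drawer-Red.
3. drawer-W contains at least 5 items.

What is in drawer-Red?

drawer-Red = {}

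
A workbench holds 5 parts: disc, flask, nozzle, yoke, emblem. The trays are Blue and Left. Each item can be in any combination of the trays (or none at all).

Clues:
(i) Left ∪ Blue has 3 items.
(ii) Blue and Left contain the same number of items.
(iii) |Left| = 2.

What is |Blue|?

2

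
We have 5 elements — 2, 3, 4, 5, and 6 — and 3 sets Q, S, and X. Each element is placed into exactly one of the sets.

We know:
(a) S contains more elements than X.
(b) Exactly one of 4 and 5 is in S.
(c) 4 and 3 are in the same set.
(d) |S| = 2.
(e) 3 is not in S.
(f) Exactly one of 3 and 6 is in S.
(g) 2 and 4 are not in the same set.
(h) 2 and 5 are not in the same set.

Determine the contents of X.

X = {2}

From (e): 3 ∉ S.
(c): 4 matches 3: 4 ∉ S.
(f) (exactly one): 6 ∈ S.
(b) (exactly one): 5 ∈ S.
(d): S already has 2, so the rest are out.
Suppose 2 ∉ X: no assignment then satisfies all the clues, so 2 ∈ X.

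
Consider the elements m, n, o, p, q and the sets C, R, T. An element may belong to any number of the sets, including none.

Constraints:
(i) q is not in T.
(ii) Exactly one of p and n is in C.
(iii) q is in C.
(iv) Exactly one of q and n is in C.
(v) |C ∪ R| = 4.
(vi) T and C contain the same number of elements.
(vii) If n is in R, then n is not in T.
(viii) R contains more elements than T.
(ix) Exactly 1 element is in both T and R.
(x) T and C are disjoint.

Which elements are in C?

From (i): q ∉ T.
From (iii): q ∈ C.
(iv) (exactly one): n ∉ C.
(ii) (exactly one): p ∈ C.
(x) (disjoint): p ∉ T.
Suppose m ∈ C: no assignment then satisfies all the clues, so m ∉ C.

C = {p, q}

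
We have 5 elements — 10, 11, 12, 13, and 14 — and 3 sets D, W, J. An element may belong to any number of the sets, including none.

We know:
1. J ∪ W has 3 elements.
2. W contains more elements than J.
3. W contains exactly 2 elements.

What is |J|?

1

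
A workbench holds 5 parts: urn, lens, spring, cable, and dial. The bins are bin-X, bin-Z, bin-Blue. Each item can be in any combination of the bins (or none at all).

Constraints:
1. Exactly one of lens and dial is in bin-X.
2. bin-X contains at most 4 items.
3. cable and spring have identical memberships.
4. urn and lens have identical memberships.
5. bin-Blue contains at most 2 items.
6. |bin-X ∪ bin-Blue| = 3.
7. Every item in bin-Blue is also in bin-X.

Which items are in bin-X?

bin-X = {cable, dial, spring}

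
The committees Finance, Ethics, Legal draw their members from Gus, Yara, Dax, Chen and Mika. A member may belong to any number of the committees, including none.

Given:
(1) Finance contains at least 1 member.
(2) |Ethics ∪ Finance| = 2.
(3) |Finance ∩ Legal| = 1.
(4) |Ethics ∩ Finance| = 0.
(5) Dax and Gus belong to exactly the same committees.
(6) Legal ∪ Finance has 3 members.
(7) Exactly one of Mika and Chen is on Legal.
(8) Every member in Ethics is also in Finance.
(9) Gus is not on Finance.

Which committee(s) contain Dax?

Dax: none

From (9): Gus ∉ Finance.
(5): Dax matches Gus: Dax ∉ Finance.
(8) contrapositive: Gus ∉ Ethics.
(8) contrapositive: Dax ∉ Ethics.
Suppose Dax ∈ Legal: no assignment then satisfies all the clues, so Dax ∉ Legal.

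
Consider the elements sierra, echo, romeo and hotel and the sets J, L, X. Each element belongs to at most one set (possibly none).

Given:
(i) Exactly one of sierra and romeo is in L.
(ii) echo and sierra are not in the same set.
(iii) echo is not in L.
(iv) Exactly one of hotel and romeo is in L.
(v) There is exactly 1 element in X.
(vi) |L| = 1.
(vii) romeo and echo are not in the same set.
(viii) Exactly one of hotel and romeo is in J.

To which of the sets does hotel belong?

hotel: J

From (iii): echo ∉ L.
Suppose hotel ∉ J: no assignment then satisfies all the clues, so hotel ∈ J.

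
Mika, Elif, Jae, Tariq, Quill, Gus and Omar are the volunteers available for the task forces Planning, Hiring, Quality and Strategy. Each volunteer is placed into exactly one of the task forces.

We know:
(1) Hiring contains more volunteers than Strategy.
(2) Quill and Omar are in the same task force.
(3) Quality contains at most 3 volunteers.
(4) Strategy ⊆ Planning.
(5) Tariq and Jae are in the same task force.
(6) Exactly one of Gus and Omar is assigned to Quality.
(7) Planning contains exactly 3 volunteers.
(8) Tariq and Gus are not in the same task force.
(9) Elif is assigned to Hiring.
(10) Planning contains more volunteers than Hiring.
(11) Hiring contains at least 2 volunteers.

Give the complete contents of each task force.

Planning = {Jae, Mika, Tariq}; Hiring = {Elif, Gus}; Quality = {Omar, Quill}; Strategy = {}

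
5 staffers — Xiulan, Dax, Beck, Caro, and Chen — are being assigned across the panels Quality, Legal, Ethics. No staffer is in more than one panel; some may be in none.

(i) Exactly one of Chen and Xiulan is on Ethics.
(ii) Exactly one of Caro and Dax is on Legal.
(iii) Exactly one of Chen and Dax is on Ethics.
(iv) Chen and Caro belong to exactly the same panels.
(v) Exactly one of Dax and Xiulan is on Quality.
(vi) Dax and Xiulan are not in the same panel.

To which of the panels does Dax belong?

Dax: Legal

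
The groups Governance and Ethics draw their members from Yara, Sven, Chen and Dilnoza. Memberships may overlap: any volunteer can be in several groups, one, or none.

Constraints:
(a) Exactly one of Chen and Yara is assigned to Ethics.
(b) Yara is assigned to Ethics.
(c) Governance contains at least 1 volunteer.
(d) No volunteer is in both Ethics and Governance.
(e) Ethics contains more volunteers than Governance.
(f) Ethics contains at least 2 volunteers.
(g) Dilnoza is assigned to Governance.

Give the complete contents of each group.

Governance = {Dilnoza}; Ethics = {Sven, Yara}

From (b): Yara ∈ Ethics.
From (g): Dilnoza ∈ Governance.
(a) (exactly one): Chen ∉ Ethics.
(d) (disjoint): Yara ∉ Governance.
(d) (disjoint): Dilnoza ∉ Ethics.
(f): only 2 candidates remain for Ethics, so all are in.
(d) (disjoint): Sven ∉ Governance.
Suppose Chen ∈ Governance: no assignment then satisfies all the clues, so Chen ∉ Governance.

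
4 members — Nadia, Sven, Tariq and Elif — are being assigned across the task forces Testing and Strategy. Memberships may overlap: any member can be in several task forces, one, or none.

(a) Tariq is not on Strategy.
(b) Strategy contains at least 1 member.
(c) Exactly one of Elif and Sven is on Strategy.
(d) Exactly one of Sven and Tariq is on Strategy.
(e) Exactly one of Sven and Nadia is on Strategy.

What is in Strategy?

From (a): Tariq ∉ Strategy.
(d) (exactly one): Sven ∈ Strategy.
(e) (exactly one): Nadia ∉ Strategy.
(c) (exactly one): Elif ∉ Strategy.

Strategy = {Sven}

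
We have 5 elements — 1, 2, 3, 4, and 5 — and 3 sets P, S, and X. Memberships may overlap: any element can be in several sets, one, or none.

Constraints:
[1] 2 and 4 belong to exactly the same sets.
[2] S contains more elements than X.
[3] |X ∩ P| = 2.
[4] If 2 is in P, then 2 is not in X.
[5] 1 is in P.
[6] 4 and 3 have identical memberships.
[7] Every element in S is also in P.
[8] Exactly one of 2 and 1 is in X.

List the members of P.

P = {1, 2, 3, 4, 5}

From (5): 1 ∈ P.
Suppose 2 ∉ P: no assignment then satisfies all the clues, so 2 ∈ P.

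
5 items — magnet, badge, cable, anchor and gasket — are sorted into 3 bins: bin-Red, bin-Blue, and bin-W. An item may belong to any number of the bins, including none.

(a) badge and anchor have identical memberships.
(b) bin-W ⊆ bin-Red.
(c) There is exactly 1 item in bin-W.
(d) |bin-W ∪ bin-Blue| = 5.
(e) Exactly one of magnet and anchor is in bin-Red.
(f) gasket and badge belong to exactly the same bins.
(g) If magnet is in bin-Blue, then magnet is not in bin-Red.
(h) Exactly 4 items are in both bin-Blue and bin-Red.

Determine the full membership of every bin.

bin-Red = {anchor, badge, cable, gasket}; bin-Blue = {anchor, badge, cable, gasket, magnet}; bin-W = {cable}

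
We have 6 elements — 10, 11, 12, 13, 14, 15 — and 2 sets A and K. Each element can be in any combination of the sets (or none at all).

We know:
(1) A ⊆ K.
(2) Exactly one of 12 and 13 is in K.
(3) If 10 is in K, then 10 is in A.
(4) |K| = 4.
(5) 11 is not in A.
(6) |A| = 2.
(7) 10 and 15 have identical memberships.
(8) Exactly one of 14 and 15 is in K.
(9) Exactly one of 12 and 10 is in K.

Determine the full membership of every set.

A = {10, 15}; K = {10, 11, 13, 15}

From (5): 11 ∉ A.
Suppose 10 ∉ A: no assignment then satisfies all the clues, so 10 ∈ A.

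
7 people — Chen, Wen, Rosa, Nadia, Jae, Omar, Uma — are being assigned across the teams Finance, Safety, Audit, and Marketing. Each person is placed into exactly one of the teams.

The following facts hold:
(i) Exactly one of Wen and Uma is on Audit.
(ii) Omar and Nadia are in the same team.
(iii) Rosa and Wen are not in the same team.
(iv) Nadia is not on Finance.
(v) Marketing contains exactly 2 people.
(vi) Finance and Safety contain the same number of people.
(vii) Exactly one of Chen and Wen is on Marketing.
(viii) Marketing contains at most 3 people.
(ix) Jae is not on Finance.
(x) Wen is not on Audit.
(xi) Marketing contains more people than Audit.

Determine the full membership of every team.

Finance = {Chen, Rosa}; Safety = {Nadia, Omar}; Audit = {Uma}; Marketing = {Jae, Wen}

From (iv): Nadia ∉ Finance.
From (ix): Jae ∉ Finance.
From (x): Wen ∉ Audit.
(i) (exactly one): Uma ∈ Audit.
(ii): Omar matches Nadia: Omar ∉ Finance.
Suppose Chen ∉ Finance: no assignment then satisfies all the clues, so Chen ∈ Finance.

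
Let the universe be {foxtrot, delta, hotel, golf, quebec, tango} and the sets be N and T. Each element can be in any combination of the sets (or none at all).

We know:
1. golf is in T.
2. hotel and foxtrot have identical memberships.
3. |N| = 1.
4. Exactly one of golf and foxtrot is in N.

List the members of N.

N = {golf}

From (1): golf ∈ T.
Suppose foxtrot ∈ N: no assignment then satisfies all the clues, so foxtrot ∉ N.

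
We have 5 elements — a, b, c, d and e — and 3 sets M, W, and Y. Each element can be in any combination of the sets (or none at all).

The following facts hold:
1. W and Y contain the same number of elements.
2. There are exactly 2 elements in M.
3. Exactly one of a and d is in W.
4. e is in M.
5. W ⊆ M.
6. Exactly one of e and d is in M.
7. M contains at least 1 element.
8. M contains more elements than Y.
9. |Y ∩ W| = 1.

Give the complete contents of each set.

M = {a, e}; W = {a}; Y = {a}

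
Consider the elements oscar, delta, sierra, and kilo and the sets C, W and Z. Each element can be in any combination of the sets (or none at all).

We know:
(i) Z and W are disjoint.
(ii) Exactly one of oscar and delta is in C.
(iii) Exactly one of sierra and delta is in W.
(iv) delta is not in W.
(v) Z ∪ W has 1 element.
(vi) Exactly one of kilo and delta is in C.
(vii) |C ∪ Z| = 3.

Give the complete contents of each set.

From (iv): delta ∉ W.
(iii) (exactly one): sierra ∈ W.
(i) (disjoint): sierra ∉ Z.
Suppose oscar ∉ C: no assignment then satisfies all the clues, so oscar ∈ C.

C = {kilo, oscar, sierra}; W = {sierra}; Z = {}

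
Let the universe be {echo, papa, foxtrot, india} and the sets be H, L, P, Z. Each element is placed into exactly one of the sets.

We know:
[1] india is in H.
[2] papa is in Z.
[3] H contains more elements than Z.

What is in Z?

From (1): india ∈ H.
From (2): papa ∈ Z.
Suppose echo ∈ Z: no assignment then satisfies all the clues, so echo ∉ Z.

Z = {papa}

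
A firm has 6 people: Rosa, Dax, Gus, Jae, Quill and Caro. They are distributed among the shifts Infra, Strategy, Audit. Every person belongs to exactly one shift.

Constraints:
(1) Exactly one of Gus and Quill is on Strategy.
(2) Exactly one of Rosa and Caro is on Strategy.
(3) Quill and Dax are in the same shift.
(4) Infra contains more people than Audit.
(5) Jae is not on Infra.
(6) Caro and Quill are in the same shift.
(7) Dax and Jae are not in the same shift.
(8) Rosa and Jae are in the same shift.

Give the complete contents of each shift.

Infra = {Caro, Dax, Quill}; Strategy = {Gus, Jae, Rosa}; Audit = {}

From (5): Jae ∉ Infra.
(8): Rosa matches Jae: Rosa ∉ Infra.
Suppose Rosa ∉ Strategy: no assignment then satisfies all the clues, so Rosa ∈ Strategy.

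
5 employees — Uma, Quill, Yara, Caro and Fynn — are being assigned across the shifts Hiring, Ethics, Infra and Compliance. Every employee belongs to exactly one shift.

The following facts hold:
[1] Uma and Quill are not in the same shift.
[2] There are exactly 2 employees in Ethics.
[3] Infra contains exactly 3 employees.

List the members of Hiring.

Hiring = {}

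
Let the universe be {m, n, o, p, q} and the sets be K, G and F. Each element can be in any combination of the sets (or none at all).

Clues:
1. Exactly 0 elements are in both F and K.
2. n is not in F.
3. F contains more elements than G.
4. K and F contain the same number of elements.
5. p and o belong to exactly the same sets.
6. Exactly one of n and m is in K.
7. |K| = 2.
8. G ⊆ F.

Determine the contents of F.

F = {o, p}

From (2): n ∉ F.
(8) contrapositive: n ∉ G.
Suppose m ∈ F: no assignment then satisfies all the clues, so m ∉ F.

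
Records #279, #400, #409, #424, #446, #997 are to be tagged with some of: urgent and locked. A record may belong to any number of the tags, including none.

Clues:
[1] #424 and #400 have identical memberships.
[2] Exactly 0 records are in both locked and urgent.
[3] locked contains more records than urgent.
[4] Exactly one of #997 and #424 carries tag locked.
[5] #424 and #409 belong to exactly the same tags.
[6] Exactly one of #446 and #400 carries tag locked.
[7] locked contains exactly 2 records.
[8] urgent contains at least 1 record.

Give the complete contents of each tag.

urgent = {#279}; locked = {#446, #997}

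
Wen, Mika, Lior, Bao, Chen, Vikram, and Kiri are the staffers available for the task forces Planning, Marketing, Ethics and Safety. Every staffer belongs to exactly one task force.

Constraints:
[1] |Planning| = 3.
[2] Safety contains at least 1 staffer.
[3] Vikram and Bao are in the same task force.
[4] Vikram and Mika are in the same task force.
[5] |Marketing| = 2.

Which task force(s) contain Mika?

Mika: Planning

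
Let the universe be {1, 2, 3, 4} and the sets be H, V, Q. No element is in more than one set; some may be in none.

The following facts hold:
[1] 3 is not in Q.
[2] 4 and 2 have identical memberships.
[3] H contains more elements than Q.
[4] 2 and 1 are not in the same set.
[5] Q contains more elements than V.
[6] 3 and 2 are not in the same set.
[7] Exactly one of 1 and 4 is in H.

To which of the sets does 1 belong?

1: Q

From (1): 3 ∉ Q.
Suppose 1 ∈ H: no assignment then satisfies all the clues, so 1 ∉ H.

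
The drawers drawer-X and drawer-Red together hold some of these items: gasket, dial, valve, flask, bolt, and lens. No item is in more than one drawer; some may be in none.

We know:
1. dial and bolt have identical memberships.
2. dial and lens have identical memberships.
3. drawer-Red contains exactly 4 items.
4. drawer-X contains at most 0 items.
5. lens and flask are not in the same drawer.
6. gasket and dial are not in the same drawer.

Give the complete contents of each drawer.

drawer-X = {}; drawer-Red = {bolt, dial, lens, valve}

(4): drawer-X already has 0, so the rest are out.
Suppose gasket ∈ drawer-Red: no assignment then satisfies all the clues, so gasket ∉ drawer-Red.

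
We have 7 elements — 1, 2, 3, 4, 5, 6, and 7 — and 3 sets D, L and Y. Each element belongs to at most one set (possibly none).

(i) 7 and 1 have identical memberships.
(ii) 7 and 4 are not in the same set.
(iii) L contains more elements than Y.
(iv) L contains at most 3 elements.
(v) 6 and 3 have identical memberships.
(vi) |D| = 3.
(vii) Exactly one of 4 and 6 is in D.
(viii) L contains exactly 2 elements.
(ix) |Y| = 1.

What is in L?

L = {1, 7}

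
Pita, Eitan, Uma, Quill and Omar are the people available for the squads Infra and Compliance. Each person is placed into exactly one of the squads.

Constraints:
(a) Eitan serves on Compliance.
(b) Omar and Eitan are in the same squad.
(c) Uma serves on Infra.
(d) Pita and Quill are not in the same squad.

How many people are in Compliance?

3

From (a): Eitan ∈ Compliance.
From (c): Uma ∈ Infra.
(b): Omar matches Eitan: Omar ∉ Infra.
(b): Omar matches Eitan: Omar ∈ Compliance.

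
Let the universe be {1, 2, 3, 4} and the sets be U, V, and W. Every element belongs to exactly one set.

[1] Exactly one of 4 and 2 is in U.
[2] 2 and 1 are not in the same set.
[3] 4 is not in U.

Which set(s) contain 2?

From (3): 4 ∉ U.
(1) (exactly one): 2 ∈ U.
(2): 1 ∉ U.

2: U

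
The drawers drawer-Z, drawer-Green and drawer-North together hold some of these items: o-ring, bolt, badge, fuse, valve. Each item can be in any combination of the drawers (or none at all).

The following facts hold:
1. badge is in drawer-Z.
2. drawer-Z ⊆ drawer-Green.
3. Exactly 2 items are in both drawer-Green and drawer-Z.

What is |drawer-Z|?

2

From (1): badge ∈ drawer-Z.
(2) with badge ∈ drawer-Z: badge ∈ drawer-Green.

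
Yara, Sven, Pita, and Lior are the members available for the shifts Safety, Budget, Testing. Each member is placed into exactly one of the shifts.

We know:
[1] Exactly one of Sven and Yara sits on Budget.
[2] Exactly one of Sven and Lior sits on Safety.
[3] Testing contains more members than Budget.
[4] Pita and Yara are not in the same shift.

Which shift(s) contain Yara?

Yara: Budget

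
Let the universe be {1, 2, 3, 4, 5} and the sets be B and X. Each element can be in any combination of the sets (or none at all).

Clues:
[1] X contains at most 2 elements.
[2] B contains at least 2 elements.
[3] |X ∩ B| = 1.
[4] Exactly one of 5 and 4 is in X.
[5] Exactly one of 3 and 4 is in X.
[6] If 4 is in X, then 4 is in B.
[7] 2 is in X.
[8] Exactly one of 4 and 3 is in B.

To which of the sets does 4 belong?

4: B, X

From (7): 2 ∈ X.
Suppose 4 ∉ B: no assignment then satisfies all the clues, so 4 ∈ B.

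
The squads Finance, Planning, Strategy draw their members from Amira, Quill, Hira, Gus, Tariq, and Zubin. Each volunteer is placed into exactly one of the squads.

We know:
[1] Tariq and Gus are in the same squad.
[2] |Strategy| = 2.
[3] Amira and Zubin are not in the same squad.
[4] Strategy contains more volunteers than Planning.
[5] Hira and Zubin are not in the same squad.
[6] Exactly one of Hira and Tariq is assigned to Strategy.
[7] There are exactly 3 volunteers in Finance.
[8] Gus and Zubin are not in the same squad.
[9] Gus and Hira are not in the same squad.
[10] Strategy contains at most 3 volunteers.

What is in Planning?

Planning = {Zubin}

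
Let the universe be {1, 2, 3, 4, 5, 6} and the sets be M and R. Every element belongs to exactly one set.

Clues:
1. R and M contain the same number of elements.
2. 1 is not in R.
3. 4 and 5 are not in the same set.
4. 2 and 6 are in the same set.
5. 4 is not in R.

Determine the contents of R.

From (2): 1 ∉ R.
From (5): 4 ∉ R.
Only one set left: 1 ∈ M.
Only one set left: 4 ∈ M.
(3): 5 ∉ M.
Only one set left: 5 ∈ R.
Suppose 2 ∉ R: no assignment then satisfies all the clues, so 2 ∈ R.

R = {2, 5, 6}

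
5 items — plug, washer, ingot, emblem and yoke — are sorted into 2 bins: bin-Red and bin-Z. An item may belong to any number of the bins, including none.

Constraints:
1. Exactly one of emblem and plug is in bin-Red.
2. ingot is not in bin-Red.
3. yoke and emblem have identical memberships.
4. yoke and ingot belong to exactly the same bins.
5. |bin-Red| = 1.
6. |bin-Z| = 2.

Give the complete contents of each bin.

bin-Red = {plug}; bin-Z = {plug, washer}

From (2): ingot ∉ bin-Red.
(4): yoke matches ingot: yoke ∉ bin-Red.
(3): emblem matches yoke: emblem ∉ bin-Red.
(1) (exactly one): plug ∈ bin-Red.
(5): bin-Red already has 1, so the rest are out.
Suppose plug ∉ bin-Z: no assignment then satisfies all the clues, so plug ∈ bin-Z.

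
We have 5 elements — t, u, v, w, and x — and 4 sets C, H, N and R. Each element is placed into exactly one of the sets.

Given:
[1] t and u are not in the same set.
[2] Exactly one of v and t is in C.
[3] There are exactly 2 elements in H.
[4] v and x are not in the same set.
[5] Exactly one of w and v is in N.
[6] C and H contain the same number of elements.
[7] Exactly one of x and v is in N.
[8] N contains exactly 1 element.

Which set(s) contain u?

u: H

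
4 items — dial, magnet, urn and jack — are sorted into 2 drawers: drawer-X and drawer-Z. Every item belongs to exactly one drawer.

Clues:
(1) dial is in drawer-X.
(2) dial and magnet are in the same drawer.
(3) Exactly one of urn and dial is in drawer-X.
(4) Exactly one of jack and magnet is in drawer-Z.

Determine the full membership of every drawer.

From (1): dial ∈ drawer-X.
(2): magnet matches dial: magnet ∈ drawer-X.
(3) (exactly one): urn ∉ drawer-X.
(4) (exactly one): jack ∈ drawer-Z.
Only one drawer left: urn ∈ drawer-Z.

drawer-X = {dial, magnet}; drawer-Z = {jack, urn}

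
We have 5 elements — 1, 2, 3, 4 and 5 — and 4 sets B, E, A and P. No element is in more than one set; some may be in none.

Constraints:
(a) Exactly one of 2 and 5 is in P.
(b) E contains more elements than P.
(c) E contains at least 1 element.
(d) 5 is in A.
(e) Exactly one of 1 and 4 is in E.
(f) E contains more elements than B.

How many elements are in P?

1

From (d): 5 ∈ A.
(a) (exactly one): 2 ∈ P.
Suppose 1 ∈ P: no assignment then satisfies all the clues, so 1 ∉ P.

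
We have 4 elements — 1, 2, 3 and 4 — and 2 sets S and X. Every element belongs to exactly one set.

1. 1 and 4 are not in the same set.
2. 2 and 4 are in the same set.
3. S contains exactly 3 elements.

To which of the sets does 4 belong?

4: S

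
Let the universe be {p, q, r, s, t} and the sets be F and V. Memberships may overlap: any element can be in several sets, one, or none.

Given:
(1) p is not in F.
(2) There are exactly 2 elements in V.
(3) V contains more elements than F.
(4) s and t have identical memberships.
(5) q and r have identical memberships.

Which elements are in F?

F = {}

From (1): p ∉ F.
Suppose q ∈ F: no assignment then satisfies all the clues, so q ∉ F.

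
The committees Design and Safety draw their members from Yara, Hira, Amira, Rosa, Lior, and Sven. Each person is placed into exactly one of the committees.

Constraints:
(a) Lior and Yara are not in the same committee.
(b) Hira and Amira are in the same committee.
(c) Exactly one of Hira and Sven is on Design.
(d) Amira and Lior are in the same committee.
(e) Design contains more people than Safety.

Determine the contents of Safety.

Safety = {Sven, Yara}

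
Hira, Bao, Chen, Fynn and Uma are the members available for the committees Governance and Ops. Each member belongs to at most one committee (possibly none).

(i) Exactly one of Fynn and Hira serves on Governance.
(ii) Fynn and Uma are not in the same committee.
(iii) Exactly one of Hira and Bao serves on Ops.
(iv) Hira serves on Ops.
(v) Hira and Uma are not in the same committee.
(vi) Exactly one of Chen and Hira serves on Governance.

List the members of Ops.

From (iv): Hira ∈ Ops.
(i) (exactly one): Fynn ∈ Governance.
(ii): Uma ∉ Governance.
(iii) (exactly one): Bao ∉ Ops.
(v): Uma ∉ Ops.
(vi) (exactly one): Chen ∈ Governance.

Ops = {Hira}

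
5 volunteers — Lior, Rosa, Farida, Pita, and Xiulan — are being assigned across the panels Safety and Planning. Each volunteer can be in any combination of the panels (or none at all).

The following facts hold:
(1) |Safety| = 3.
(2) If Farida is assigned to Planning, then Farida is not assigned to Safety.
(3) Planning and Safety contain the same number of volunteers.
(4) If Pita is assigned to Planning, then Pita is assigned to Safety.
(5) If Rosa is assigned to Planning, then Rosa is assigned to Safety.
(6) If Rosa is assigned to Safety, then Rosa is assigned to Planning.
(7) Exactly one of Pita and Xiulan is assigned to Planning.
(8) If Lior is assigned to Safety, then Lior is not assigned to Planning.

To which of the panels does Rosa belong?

Rosa: Planning, Safety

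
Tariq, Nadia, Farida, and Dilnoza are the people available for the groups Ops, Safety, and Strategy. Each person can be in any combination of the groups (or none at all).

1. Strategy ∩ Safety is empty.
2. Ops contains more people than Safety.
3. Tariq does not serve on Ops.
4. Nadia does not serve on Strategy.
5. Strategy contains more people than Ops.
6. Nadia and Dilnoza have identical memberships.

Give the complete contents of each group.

Ops = {Farida}; Safety = {}; Strategy = {Farida, Tariq}

From (3): Tariq ∉ Ops.
From (4): Nadia ∉ Strategy.
(6): Dilnoza matches Nadia: Dilnoza ∉ Strategy.
Suppose Tariq ∈ Safety: no assignment then satisfies all the clues, so Tariq ∉ Safety.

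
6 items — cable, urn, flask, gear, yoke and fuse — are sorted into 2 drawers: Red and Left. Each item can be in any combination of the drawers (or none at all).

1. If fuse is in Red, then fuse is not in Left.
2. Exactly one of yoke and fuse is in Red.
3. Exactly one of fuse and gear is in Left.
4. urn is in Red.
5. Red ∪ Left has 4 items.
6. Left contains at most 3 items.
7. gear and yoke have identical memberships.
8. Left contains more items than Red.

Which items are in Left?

Left = {gear, urn, yoke}

From (4): urn ∈ Red.
Suppose cable ∈ Left: no assignment then satisfies all the clues, so cable ∉ Left.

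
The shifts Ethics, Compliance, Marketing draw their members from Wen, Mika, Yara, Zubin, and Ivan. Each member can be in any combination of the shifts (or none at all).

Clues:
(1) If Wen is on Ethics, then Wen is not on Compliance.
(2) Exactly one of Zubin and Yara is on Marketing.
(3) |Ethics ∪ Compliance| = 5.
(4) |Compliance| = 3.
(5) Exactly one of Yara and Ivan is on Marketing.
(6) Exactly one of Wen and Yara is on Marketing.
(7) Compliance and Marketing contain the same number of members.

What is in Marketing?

Marketing = {Ivan, Wen, Zubin}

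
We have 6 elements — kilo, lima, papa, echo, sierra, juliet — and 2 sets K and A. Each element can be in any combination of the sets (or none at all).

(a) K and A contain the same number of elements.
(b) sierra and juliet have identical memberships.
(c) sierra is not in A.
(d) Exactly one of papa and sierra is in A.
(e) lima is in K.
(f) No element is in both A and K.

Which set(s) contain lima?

From (c): sierra ∉ A.
From (e): lima ∈ K.
(b): juliet matches sierra: juliet ∉ A.
(d) (exactly one): papa ∈ A.
(f) (disjoint): lima ∉ A.
(f) (disjoint): papa ∉ K.

lima: K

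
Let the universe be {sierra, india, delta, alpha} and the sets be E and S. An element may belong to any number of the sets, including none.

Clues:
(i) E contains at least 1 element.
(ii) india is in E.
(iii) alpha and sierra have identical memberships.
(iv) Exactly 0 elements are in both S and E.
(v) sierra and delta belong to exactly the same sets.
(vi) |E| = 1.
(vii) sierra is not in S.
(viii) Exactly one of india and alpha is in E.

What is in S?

S = {}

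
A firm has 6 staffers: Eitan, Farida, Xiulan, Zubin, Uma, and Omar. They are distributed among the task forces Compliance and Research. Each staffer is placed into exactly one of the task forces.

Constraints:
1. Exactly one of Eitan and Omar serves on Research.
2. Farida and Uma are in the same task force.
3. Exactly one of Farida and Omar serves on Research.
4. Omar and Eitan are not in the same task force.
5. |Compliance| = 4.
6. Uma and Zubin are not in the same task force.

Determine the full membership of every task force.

Compliance = {Eitan, Farida, Uma, Xiulan}; Research = {Omar, Zubin}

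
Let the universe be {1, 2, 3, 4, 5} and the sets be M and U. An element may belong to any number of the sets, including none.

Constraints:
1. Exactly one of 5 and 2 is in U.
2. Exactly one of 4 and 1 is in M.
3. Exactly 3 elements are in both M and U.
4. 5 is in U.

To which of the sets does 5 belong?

5: M, U

From (4): 5 ∈ U.
(1) (exactly one): 2 ∉ U.
Suppose 5 ∉ M: no assignment then satisfies all the clues, so 5 ∈ M.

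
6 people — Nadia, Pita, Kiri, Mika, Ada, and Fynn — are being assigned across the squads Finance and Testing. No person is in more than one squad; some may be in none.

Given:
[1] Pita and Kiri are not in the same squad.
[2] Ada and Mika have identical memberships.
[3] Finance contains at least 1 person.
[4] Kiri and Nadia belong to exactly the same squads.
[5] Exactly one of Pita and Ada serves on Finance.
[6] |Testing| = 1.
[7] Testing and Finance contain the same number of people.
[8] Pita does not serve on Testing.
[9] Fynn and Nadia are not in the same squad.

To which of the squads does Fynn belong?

Fynn: Testing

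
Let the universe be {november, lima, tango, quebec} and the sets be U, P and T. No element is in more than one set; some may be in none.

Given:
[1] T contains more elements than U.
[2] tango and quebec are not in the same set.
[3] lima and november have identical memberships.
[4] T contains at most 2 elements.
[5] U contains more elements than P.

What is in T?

T = {lima, november}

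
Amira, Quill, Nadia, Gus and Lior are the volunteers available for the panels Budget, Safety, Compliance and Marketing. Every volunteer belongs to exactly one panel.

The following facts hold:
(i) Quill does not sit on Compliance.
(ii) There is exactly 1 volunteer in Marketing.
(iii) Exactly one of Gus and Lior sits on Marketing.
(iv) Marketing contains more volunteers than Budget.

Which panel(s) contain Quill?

From (i): Quill ∉ Compliance.
Suppose Quill ∈ Budget: no assignment then satisfies all the clues, so Quill ∉ Budget.

Quill: Safety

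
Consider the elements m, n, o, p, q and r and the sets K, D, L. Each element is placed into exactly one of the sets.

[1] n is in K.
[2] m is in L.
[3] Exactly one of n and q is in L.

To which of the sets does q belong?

From (1): n ∈ K.
From (2): m ∈ L.
(3) (exactly one): q ∈ L.

q: L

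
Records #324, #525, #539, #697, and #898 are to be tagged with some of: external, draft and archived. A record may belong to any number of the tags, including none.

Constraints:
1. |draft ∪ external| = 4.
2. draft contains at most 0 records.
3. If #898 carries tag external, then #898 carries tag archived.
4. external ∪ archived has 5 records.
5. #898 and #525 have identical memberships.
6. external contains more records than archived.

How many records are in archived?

3

(2): draft already has 0, so the rest are out.
Suppose #525 ∉ external: no assignment then satisfies all the clues, so #525 ∈ external.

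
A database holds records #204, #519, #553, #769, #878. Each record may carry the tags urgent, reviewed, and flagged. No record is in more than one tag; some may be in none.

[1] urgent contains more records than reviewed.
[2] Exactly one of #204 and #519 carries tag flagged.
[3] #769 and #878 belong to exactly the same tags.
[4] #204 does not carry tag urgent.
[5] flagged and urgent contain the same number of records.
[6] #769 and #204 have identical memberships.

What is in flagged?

flagged = {#519}

From (4): #204 ∉ urgent.
(6): #769 matches #204: #769 ∉ urgent.
(3): #878 matches #769: #878 ∉ urgent.
Suppose #204 ∈ flagged: no assignment then satisfies all the clues, so #204 ∉ flagged.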